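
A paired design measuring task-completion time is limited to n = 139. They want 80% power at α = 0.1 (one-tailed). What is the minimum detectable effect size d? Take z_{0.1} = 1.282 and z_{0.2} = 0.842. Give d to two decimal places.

For a single sample (or paired design) of n = 139: d_min = (z_{α} + z_β)/√n.
z-sum = 1.282 + 0.842 = 2.124.
d_min = 2.124 / √139 = 2.124 / 11.790 = 0.180.

d_min ≈ 0.18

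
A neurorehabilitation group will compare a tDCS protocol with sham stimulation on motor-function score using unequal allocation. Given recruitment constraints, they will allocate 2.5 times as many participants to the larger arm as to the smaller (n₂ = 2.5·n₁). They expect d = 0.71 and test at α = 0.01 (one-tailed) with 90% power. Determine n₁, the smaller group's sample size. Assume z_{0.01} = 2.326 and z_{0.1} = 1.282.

n₁ = 37

With allocation ratio k = n₂/n₁ = 2.5, Var(x̄₁−x̄₂) = σ²(1/n₁ + 1/(k·n₁)) = σ²·(k+1)/(k·n₁).
So n₁ = (1 + 1/k)·((z_{α} + z_β)/d)² = 1.400 × (3.608/0.71)².
n₁ = 1.400 × 25.82 = 36.2.
Round up: n₁ = 37, giving n₂ = ⌈2.5 × 37⌉ = ⌈92.5⌉ = 93.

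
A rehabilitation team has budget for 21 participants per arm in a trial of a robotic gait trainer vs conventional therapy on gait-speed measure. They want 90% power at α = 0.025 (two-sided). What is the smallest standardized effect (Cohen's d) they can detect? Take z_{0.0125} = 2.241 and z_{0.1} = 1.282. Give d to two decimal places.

For two independent groups of n = 21 each: d_min = (z_{α/2} + z_β)·√(2/n).
z-sum = 2.241 + 1.282 = 3.523.
d_min = 3.523 × √(2/21) = 3.523 × 0.3086 = 1.087.

d_min ≈ 1.09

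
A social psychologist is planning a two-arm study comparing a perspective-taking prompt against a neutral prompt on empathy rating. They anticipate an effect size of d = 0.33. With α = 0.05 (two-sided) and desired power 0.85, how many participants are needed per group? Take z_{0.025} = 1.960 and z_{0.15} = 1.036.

n = 165 per group

For two independent groups with equal n: n = 2·((z_{α/2} + z_β) / d)².
z_{α/2} + z_β = 1.960 + 1.036 = 2.996.
n = 2 × (2.996 / 0.33)² = 2 × 9.079² = 2 × 82.42 = 164.8.
Round up to the next whole participant.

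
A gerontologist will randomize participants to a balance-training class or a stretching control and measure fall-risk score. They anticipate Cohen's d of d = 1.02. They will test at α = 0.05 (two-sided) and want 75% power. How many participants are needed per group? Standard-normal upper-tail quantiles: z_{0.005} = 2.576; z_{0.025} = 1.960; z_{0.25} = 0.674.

n = 14 per group

For two independent groups with equal n: n = 2·((z_{α/2} + z_β) / d)².
z_{α/2} + z_β = 1.960 + 0.674 = 2.634.
n = 2 × (2.634 / 1.02)² = 2 × 2.582² = 2 × 6.67 = 13.3.
Round up to the next whole participant.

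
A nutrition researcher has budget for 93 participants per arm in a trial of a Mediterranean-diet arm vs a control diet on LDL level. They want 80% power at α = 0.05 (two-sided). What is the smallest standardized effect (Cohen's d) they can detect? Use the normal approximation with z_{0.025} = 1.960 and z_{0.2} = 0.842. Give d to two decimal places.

d_min ≈ 0.41

For two independent groups of n = 93 each: d_min = (z_{α/2} + z_β)·√(2/n).
z-sum = 1.960 + 0.842 = 2.802.
d_min = 2.802 × √(2/93) = 2.802 × 0.1466 = 0.411.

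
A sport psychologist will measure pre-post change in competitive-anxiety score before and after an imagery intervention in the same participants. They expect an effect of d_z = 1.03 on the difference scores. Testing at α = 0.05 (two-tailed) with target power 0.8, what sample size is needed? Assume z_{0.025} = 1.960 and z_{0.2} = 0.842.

n = 8 pairs

For a paired (one-sample on differences) test: n = ((z_{α/2} + z_β) / d)².
z_{α/2} + z_β = 1.960 + 0.842 = 2.802.
n = (2.802 / 1.03)² = 2.720² = 7.40.
Round up.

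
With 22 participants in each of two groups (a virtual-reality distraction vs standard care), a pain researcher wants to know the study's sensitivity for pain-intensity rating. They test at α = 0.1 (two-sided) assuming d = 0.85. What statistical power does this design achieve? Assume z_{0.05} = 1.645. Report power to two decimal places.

For two equal groups, power = Φ(d·√(n/2) − z_{α/2}).
d·√(n/2) = 0.85 × √(22/2) = 0.85 × 3.317 = 2.819.
z_β = 2.819 − 1.645 = 1.174.
Power = Φ(1.174) = 0.880.

power ≈ 0.88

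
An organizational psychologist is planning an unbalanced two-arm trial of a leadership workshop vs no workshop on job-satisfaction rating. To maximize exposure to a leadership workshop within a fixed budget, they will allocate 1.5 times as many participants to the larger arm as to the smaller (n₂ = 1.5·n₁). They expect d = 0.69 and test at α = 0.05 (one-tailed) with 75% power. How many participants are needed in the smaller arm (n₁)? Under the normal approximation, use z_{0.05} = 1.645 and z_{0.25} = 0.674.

n₁ = 19

With allocation ratio k = n₂/n₁ = 1.5, Var(x̄₁−x̄₂) = σ²(1/n₁ + 1/(k·n₁)) = σ²·(k+1)/(k·n₁).
So n₁ = (1 + 1/k)·((z_{α} + z_β)/d)² = 1.667 × (2.319/0.69)².
n₁ = 1.667 × 11.30 = 18.8.
Round up: n₁ = 19, giving n₂ = ⌈1.5 × 19⌉ = ⌈28.5⌉ = 29.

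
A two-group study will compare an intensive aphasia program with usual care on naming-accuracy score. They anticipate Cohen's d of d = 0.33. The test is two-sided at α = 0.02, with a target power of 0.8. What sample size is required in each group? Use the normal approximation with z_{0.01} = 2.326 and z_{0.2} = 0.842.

For two independent groups with equal n: n = 2·((z_{α/2} + z_β) / d)².
z_{α/2} + z_β = 2.326 + 0.842 = 3.168.
n = 2 × (3.168 / 0.33)² = 2 × 9.600² = 2 × 92.16 = 184.3.
Round up to the next whole participant.

n = 185 per group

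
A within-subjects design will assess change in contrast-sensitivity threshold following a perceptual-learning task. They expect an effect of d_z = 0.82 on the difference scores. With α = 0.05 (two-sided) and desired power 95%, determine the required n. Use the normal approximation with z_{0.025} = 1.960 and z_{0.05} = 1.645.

n = 20 pairs

For a paired (one-sample on differences) test: n = ((z_{α/2} + z_β) / d)².
z_{α/2} + z_β = 1.960 + 1.645 = 3.605.
n = (3.605 / 0.82)² = 4.396² = 19.33.
Round up.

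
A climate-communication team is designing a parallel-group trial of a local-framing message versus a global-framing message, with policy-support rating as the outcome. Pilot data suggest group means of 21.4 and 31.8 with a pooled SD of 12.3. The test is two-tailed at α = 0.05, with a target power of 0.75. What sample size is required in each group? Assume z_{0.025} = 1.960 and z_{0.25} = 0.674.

n = 20 per group

Cohen's d = |M₁ − M₂| / SD_pooled = |21.4 − 31.8| / 12.3 = 10.4 / 12.3 = 0.846.
For two independent groups with equal n: n = 2·((z_{α/2} + z_β) / d)².
z_{α/2} + z_β = 1.960 + 0.674 = 2.634.
n = 2 × (2.634 / 0.846)² = 2 × 3.113² = 2 × 9.69 = 19.4.
Round up to the next whole participant.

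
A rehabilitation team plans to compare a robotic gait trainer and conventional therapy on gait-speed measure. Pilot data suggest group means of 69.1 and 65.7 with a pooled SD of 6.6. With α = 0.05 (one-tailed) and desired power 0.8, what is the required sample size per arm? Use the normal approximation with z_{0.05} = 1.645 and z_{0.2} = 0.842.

n = 47 per group

Cohen's d = |M₁ − M₂| / SD_pooled = |69.1 − 65.7| / 6.6 = 3.4 / 6.6 = 0.515.
For two independent groups with equal n: n = 2·((z_{α} + z_β) / d)².
z_{α} + z_β = 1.645 + 0.842 = 2.487.
n = 2 × (2.487 / 0.515)² = 2 × 4.829² = 2 × 23.32 = 46.6.
Round up to the next whole participant.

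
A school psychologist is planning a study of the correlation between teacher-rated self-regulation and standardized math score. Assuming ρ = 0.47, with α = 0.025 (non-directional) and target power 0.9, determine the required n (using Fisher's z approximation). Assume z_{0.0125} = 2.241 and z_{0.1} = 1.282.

Fisher's z: C = ½·ln((1+r)/(1−r)) = ½·ln(2.7736) = 0.5101.
n = ((z_{α/2} + z_β)/C)² + 3.
(2.241 + 1.282) / 0.5101 = 3.523 / 0.5101 = 6.906.
n = 6.906² + 3 = 47.70 + 3 = 50.7.
Round up.

n = 51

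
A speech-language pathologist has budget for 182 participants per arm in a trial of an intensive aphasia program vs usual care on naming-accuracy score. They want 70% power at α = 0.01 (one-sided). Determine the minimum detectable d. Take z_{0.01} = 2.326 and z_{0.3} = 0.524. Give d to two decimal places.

d_min ≈ 0.30

For two independent groups of n = 182 each: d_min = (z_{α} + z_β)·√(2/n).
z-sum = 2.326 + 0.524 = 2.850.
d_min = 2.850 × √(2/182) = 2.850 × 0.1048 = 0.299.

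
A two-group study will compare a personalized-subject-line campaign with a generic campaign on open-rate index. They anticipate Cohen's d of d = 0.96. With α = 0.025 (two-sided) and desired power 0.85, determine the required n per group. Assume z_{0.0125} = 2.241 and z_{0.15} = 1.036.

n = 24 per group

For two independent groups with equal n: n = 2·((z_{α/2} + z_β) / d)².
z_{α/2} + z_β = 2.241 + 1.036 = 3.277.
n = 2 × (3.277 / 0.96)² = 2 × 3.414² = 2 × 11.65 = 23.3.
Round up to the next whole participant.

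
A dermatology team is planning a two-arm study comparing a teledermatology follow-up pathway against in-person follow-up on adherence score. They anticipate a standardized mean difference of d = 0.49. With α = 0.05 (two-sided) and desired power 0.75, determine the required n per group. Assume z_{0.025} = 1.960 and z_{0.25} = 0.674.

For two independent groups with equal n: n = 2·((z_{α/2} + z_β) / d)².
z_{α/2} + z_β = 1.960 + 0.674 = 2.634.
n = 2 × (2.634 / 0.49)² = 2 × 5.376² = 2 × 28.90 = 57.8.
Round up to the next whole participant.

n = 58 per group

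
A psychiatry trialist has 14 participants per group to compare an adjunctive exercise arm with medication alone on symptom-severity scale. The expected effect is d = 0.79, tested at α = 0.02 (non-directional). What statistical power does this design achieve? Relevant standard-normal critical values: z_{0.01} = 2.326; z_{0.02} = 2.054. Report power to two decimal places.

power ≈ 0.41

For two equal groups, power = Φ(d·√(n/2) − z_{α/2}).
d·√(n/2) = 0.79 × √(14/2) = 0.79 × 2.646 = 2.090.
z_β = 2.090 − 2.326 = -0.236.
Power = Φ(-0.236) = 0.407.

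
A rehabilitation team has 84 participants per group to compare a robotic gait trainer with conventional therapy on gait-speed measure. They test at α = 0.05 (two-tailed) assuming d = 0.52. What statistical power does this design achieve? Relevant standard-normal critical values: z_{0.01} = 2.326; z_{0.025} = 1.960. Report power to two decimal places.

For two equal groups, power = Φ(d·√(n/2) − z_{α/2}).
d·√(n/2) = 0.52 × √(84/2) = 0.52 × 6.481 = 3.370.
z_β = 3.370 − 1.960 = 1.410.
Power = Φ(1.410) = 0.921.

power ≈ 0.92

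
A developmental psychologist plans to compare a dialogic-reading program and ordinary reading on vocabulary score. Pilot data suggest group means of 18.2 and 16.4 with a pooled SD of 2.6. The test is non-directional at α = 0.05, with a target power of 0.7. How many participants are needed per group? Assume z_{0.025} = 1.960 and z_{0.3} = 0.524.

Cohen's d = |M₁ − M₂| / SD_pooled = |18.2 − 16.4| / 2.6 = 1.8 / 2.6 = 0.692.
For two independent groups with equal n: n = 2·((z_{α/2} + z_β) / d)².
z_{α/2} + z_β = 1.960 + 0.524 = 2.484.
n = 2 × (2.484 / 0.692)² = 2 × 3.590² = 2 × 12.89 = 25.8.
Round up to the next whole participant.

n = 26 per group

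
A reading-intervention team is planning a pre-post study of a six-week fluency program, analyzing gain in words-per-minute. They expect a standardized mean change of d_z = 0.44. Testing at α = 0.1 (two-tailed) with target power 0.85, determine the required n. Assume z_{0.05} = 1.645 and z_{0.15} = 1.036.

n = 38 pairs

For a paired (one-sample on differences) test: n = ((z_{α/2} + z_β) / d)².
z_{α/2} + z_β = 1.645 + 1.036 = 2.681.
n = (2.681 / 0.44)² = 6.093² = 37.13.
Round up.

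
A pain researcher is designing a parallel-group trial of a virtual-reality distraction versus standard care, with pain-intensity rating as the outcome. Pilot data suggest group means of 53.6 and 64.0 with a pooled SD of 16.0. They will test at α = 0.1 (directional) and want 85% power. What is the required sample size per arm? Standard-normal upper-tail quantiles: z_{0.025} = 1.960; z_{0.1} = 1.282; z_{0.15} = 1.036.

Cohen's d = |M₁ − M₂| / SD_pooled = |53.6 − 64.0| / 16.0 = 10.4 / 16.0 = 0.650.
For two independent groups with equal n: n = 2·((z_{α} + z_β) / d)².
z_{α} + z_β = 1.282 + 1.036 = 2.318.
n = 2 × (2.318 / 0.650)² = 2 × 3.566² = 2 × 12.72 = 25.4.
Round up to the next whole participant.

n = 26 per group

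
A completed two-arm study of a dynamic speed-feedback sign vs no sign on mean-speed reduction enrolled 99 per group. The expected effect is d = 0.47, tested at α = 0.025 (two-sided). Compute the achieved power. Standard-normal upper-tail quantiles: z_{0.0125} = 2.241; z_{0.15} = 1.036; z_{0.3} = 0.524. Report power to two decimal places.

For two equal groups, power = Φ(d·√(n/2) − z_{α/2}).
d·√(n/2) = 0.47 × √(99/2) = 0.47 × 7.036 = 3.307.
z_β = 3.307 − 2.241 = 1.066.
Power = Φ(1.066) = 0.857.

power ≈ 0.86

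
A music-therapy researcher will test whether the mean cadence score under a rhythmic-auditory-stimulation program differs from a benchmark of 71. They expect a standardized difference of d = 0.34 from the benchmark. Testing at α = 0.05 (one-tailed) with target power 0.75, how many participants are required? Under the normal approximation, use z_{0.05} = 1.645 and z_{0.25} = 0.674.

For a one-sample test: n = ((z_{α} + z_β) / d)².
z_{α} + z_β = 1.645 + 0.674 = 2.319.
n = (2.319 / 0.34)² = 6.821² = 46.52.
Round up.

n = 47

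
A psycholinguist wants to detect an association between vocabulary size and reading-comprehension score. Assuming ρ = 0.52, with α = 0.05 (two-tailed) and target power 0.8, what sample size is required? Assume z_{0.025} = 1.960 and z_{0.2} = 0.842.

Fisher's z: C = ½·ln((1+r)/(1−r)) = ½·ln(3.1667) = 0.5763.
n = ((z_{α/2} + z_β)/C)² + 3.
(1.960 + 0.842) / 0.5763 = 2.802 / 0.5763 = 4.862.
n = 4.862² + 3 = 23.64 + 3 = 26.6.
Round up.

n = 27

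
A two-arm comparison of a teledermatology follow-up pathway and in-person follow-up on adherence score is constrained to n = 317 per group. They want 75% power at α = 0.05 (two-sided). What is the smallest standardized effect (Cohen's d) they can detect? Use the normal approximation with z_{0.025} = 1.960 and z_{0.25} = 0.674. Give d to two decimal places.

For two independent groups of n = 317 each: d_min = (z_{α/2} + z_β)·√(2/n).
z-sum = 1.960 + 0.674 = 2.634.
d_min = 2.634 × √(2/317) = 2.634 × 0.0794 = 0.209.

d_min ≈ 0.21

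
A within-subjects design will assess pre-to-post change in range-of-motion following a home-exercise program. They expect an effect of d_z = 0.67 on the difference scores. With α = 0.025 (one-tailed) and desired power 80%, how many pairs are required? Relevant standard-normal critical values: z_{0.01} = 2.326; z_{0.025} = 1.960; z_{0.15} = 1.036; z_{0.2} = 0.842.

For a paired (one-sample on differences) test: n = ((z_{α} + z_β) / d)².
z_{α} + z_β = 1.960 + 0.842 = 2.802.
n = (2.802 / 0.67)² = 4.182² = 17.49.
Round up.

n = 18 pairs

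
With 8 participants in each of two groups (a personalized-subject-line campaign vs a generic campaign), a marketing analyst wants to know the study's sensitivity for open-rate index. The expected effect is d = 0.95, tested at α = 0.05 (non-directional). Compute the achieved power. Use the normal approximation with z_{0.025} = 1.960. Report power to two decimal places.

For two equal groups, power = Φ(d·√(n/2) − z_{α/2}).
d·√(n/2) = 0.95 × √(8/2) = 0.95 × 2.000 = 1.900.
z_β = 1.900 − 1.960 = -0.060.
Power = Φ(-0.060) = 0.476.

power ≈ 0.48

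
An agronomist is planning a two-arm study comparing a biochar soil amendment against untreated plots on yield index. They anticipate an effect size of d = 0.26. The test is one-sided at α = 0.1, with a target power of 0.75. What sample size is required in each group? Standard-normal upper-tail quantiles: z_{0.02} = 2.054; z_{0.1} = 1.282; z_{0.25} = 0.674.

n = 114 per group

For two independent groups with equal n: n = 2·((z_{α} + z_β) / d)².
z_{α} + z_β = 1.282 + 0.674 = 1.956.
n = 2 × (1.956 / 0.26)² = 2 × 7.523² = 2 × 56.60 = 113.2.
Round up to the next whole participant.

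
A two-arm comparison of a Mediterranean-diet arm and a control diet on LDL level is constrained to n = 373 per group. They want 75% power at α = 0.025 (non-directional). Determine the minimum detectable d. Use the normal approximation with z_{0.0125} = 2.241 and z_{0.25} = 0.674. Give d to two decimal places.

d_min ≈ 0.21

For two independent groups of n = 373 each: d_min = (z_{α/2} + z_β)·√(2/n).
z-sum = 2.241 + 0.674 = 2.915.
d_min = 2.915 × √(2/373) = 2.915 × 0.0732 = 0.213.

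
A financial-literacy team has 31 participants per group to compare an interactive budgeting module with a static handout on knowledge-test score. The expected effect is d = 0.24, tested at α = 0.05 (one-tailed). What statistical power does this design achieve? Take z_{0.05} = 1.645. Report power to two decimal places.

For two equal groups, power = Φ(d·√(n/2) − z_{α}).
d·√(n/2) = 0.24 × √(31/2) = 0.24 × 3.937 = 0.945.
z_β = 0.945 − 1.645 = -0.700.
Power = Φ(-0.700) = 0.242.

power ≈ 0.24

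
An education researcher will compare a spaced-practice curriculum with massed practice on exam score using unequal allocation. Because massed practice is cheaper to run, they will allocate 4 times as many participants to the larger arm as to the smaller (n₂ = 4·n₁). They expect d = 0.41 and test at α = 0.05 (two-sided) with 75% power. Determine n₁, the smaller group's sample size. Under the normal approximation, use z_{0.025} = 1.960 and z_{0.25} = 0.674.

n₁ = 52

With allocation ratio k = n₂/n₁ = 4, Var(x̄₁−x̄₂) = σ²(1/n₁ + 1/(k·n₁)) = σ²·(k+1)/(k·n₁).
So n₁ = (1 + 1/k)·((z_{α/2} + z_β)/d)² = 1.250 × (2.634/0.41)².
n₁ = 1.250 × 41.27 = 51.6.
Round up: n₁ = 52, giving n₂ = 4 × 52 = 208.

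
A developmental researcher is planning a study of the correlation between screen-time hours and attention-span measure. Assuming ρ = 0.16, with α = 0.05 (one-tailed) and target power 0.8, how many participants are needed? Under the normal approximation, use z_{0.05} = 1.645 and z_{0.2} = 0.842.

n = 241

Fisher's z: C = ½·ln((1+r)/(1−r)) = ½·ln(1.3810) = 0.1614.
n = ((z_{α} + z_β)/C)² + 3.
(1.645 + 0.842) / 0.1614 = 2.487 / 0.1614 = 15.409.
n = 15.409² + 3 = 237.43 + 3 = 240.4.
Round up.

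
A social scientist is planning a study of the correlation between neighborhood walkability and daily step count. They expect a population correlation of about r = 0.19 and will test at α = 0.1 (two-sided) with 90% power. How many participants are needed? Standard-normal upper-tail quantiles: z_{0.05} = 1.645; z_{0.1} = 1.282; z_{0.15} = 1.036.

n = 235

Fisher's z: C = ½·ln((1+r)/(1−r)) = ½·ln(1.4691) = 0.1923.
n = ((z_{α/2} + z_β)/C)² + 3.
(1.645 + 1.282) / 0.1923 = 2.927 / 0.1923 = 15.221.
n = 15.221² + 3 = 231.68 + 3 = 234.7.
Round up.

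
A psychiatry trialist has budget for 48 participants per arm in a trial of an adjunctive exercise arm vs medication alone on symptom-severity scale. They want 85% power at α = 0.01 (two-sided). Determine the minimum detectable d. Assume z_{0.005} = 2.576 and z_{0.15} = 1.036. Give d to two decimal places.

d_min ≈ 0.74

For two independent groups of n = 48 each: d_min = (z_{α/2} + z_β)·√(2/n).
z-sum = 2.576 + 1.036 = 3.612.
d_min = 3.612 × √(2/48) = 3.612 × 0.2041 = 0.737.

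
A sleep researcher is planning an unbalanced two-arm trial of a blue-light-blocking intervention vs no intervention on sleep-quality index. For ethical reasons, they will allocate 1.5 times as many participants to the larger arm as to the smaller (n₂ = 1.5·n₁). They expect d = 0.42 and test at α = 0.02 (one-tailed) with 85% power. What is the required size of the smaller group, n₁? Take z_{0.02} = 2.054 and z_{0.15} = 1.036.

n₁ = 91

With allocation ratio k = n₂/n₁ = 1.5, Var(x̄₁−x̄₂) = σ²(1/n₁ + 1/(k·n₁)) = σ²·(k+1)/(k·n₁).
So n₁ = (1 + 1/k)·((z_{α} + z_β)/d)² = 1.667 × (3.090/0.42)².
n₁ = 1.667 × 54.13 = 90.2.
Round up: n₁ = 91, giving n₂ = ⌈1.5 × 91⌉ = ⌈136.5⌉ = 137.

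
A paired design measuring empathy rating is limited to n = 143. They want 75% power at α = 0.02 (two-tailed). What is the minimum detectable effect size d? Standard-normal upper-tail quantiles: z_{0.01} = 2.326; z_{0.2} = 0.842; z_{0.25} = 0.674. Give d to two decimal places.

d_min ≈ 0.25

For a single sample (or paired design) of n = 143: d_min = (z_{α/2} + z_β)/√n.
z-sum = 2.326 + 0.674 = 3.000.
d_min = 3.000 / √143 = 3.000 / 11.958 = 0.251.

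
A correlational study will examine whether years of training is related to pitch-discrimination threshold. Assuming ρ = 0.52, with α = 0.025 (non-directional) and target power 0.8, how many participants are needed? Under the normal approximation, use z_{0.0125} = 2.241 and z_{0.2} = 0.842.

Fisher's z: C = ½·ln((1+r)/(1−r)) = ½·ln(3.1667) = 0.5763.
n = ((z_{α/2} + z_β)/C)² + 3.
(2.241 + 0.842) / 0.5763 = 3.083 / 0.5763 = 5.350.
n = 5.350² + 3 = 28.62 + 3 = 31.6.
Round up.

n = 32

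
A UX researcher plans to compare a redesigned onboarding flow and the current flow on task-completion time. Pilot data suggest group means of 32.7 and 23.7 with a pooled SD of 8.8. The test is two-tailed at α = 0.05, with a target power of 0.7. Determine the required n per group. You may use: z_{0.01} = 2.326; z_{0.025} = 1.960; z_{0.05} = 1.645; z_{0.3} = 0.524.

n = 12 per group

Cohen's d = |M₁ − M₂| / SD_pooled = |32.7 − 23.7| / 8.8 = 9.0 / 8.8 = 1.023.
For two independent groups with equal n: n = 2·((z_{α/2} + z_β) / d)².
z_{α/2} + z_β = 1.960 + 0.524 = 2.484.
n = 2 × (2.484 / 1.023)² = 2 × 2.428² = 2 × 5.90 = 11.8.
Round up to the next whole participant.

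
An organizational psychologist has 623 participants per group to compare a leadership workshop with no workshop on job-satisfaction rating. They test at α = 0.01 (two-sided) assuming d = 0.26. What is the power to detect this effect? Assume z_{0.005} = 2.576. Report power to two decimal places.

power ≈ 0.98

For two equal groups, power = Φ(d·√(n/2) − z_{α/2}).
d·√(n/2) = 0.26 × √(623/2) = 0.26 × 17.649 = 4.589.
z_β = 4.589 − 2.576 = 2.013.
Power = Φ(2.013) = 0.978.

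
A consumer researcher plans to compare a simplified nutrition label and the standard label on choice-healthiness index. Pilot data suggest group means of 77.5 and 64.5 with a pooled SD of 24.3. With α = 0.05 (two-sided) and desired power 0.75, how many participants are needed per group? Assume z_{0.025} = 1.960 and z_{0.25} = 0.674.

Cohen's d = |M₁ − M₂| / SD_pooled = |77.5 − 64.5| / 24.3 = 13.0 / 24.3 = 0.535.
For two independent groups with equal n: n = 2·((z_{α/2} + z_β) / d)².
z_{α/2} + z_β = 1.960 + 0.674 = 2.634.
n = 2 × (2.634 / 0.535)² = 2 × 4.923² = 2 × 24.24 = 48.5.
Round up to the next whole participant.

n = 49 per group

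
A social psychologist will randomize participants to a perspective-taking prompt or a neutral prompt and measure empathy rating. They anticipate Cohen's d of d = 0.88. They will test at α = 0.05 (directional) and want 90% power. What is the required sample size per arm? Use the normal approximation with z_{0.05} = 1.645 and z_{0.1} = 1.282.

For two independent groups with equal n: n = 2·((z_{α} + z_β) / d)².
z_{α} + z_β = 1.645 + 1.282 = 2.927.
n = 2 × (2.927 / 0.88)² = 2 × 3.326² = 2 × 11.06 = 22.1.
Round up to the next whole participant.

n = 23 per group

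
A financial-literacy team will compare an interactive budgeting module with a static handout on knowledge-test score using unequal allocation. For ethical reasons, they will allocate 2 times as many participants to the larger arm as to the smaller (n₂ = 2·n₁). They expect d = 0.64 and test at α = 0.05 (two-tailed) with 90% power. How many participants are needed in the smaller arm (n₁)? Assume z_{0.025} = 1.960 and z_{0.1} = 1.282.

n₁ = 39

With allocation ratio k = n₂/n₁ = 2, Var(x̄₁−x̄₂) = σ²(1/n₁ + 1/(k·n₁)) = σ²·(k+1)/(k·n₁).
So n₁ = (1 + 1/k)·((z_{α/2} + z_β)/d)² = 1.500 × (3.242/0.64)².
n₁ = 1.500 × 25.66 = 38.5.
Round up: n₁ = 39, giving n₂ = 2 × 39 = 78.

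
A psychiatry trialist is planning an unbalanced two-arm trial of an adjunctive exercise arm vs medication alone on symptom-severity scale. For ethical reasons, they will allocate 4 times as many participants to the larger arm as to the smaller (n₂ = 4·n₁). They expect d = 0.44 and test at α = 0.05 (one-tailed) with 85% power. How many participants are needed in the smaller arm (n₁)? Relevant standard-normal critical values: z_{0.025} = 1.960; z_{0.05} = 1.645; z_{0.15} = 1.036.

With allocation ratio k = n₂/n₁ = 4, Var(x̄₁−x̄₂) = σ²(1/n₁ + 1/(k·n₁)) = σ²·(k+1)/(k·n₁).
So n₁ = (1 + 1/k)·((z_{α} + z_β)/d)² = 1.250 × (2.681/0.44)².
n₁ = 1.250 × 37.13 = 46.4.
Round up: n₁ = 47, giving n₂ = 4 × 47 = 188.

n₁ = 47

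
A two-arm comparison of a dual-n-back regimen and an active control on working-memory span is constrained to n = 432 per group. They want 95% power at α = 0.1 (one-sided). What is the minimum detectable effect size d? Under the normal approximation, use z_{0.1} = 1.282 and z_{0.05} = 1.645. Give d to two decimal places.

d_min ≈ 0.20

For two independent groups of n = 432 each: d_min = (z_{α} + z_β)·√(2/n).
z-sum = 1.282 + 1.645 = 2.927.
d_min = 2.927 × √(2/432) = 2.927 × 0.0680 = 0.199.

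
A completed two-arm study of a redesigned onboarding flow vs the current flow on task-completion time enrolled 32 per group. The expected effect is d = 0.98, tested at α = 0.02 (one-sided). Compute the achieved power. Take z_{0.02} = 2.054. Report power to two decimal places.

power ≈ 0.97

For two equal groups, power = Φ(d·√(n/2) − z_{α}).
d·√(n/2) = 0.98 × √(32/2) = 0.98 × 4.000 = 3.920.
z_β = 3.920 − 2.054 = 1.866.
Power = Φ(1.866) = 0.969.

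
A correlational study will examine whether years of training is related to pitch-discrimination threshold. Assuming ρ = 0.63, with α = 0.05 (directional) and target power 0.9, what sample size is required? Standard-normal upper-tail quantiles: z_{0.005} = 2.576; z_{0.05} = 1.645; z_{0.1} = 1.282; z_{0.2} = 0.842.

Fisher's z: C = ½·ln((1+r)/(1−r)) = ½·ln(4.4054) = 0.7414.
n = ((z_{α} + z_β)/C)² + 3.
(1.645 + 1.282) / 0.7414 = 2.927 / 0.7414 = 3.948.
n = 3.948² + 3 = 15.59 + 3 = 18.6.
Round up.

n = 19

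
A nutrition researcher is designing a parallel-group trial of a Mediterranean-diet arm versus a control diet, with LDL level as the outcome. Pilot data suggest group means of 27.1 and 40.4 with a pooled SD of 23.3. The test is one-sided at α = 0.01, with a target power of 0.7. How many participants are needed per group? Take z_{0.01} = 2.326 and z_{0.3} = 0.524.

Cohen's d = |M₁ − M₂| / SD_pooled = |27.1 − 40.4| / 23.3 = 13.3 / 23.3 = 0.571.
For two independent groups with equal n: n = 2·((z_{α} + z_β) / d)².
z_{α} + z_β = 2.326 + 0.524 = 2.850.
n = 2 × (2.850 / 0.571)² = 2 × 4.991² = 2 × 24.91 = 49.8.
Round up to the next whole participant.

n = 50 per group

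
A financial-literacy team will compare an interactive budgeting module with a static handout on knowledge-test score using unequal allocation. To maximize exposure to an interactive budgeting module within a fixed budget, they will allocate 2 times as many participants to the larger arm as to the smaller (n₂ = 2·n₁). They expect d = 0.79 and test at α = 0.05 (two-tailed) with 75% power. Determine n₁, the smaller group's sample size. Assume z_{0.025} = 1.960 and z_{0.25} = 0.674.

With allocation ratio k = n₂/n₁ = 2, Var(x̄₁−x̄₂) = σ²(1/n₁ + 1/(k·n₁)) = σ²·(k+1)/(k·n₁).
So n₁ = (1 + 1/k)·((z_{α/2} + z_β)/d)² = 1.500 × (2.634/0.79)².
n₁ = 1.500 × 11.12 = 16.7.
Round up: n₁ = 17, giving n₂ = 2 × 17 = 34.

n₁ = 17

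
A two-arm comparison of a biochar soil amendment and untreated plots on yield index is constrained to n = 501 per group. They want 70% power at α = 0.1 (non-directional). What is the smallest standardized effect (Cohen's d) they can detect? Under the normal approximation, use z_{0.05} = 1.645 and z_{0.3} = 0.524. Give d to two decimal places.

For two independent groups of n = 501 each: d_min = (z_{α/2} + z_β)·√(2/n).
z-sum = 1.645 + 0.524 = 2.169.
d_min = 2.169 × √(2/501) = 2.169 × 0.0632 = 0.137.

d_min ≈ 0.14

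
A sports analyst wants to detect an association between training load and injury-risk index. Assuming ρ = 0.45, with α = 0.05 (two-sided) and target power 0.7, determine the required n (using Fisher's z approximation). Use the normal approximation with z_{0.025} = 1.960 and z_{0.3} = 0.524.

Fisher's z: C = ½·ln((1+r)/(1−r)) = ½·ln(2.6364) = 0.4847.
n = ((z_{α/2} + z_β)/C)² + 3.
(1.960 + 0.524) / 0.4847 = 2.484 / 0.4847 = 5.125.
n = 5.125² + 3 = 26.26 + 3 = 29.3.
Round up.

n = 30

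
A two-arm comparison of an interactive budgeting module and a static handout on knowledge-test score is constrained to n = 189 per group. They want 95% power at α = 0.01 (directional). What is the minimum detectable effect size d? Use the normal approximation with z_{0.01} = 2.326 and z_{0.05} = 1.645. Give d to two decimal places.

d_min ≈ 0.41

For two independent groups of n = 189 each: d_min = (z_{α} + z_β)·√(2/n).
z-sum = 2.326 + 1.645 = 3.971.
d_min = 3.971 × √(2/189) = 3.971 × 0.1029 = 0.408.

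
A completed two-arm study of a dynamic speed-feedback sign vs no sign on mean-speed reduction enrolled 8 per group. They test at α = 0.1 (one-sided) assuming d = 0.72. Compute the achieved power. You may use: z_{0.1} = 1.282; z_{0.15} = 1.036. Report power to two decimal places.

For two equal groups, power = Φ(d·√(n/2) − z_{α}).
d·√(n/2) = 0.72 × √(8/2) = 0.72 × 2.000 = 1.440.
z_β = 1.440 − 1.282 = 0.158.
Power = Φ(0.158) = 0.563.

power ≈ 0.56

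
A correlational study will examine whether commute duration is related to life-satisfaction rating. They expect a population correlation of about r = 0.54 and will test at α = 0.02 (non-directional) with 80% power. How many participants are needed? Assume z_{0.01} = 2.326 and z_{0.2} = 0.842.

n = 31

Fisher's z: C = ½·ln((1+r)/(1−r)) = ½·ln(3.3478) = 0.6042.
n = ((z_{α/2} + z_β)/C)² + 3.
(2.326 + 0.842) / 0.6042 = 3.168 / 0.6042 = 5.243.
n = 5.243² + 3 = 27.49 + 3 = 30.5.
Round up.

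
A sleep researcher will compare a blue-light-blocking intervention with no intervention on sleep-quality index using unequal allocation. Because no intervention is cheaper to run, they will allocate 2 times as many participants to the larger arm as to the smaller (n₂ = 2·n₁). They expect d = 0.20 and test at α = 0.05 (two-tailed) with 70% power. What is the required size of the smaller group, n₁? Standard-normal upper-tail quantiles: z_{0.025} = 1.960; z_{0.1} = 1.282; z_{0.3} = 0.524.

n₁ = 232

With allocation ratio k = n₂/n₁ = 2, Var(x̄₁−x̄₂) = σ²(1/n₁ + 1/(k·n₁)) = σ²·(k+1)/(k·n₁).
So n₁ = (1 + 1/k)·((z_{α/2} + z_β)/d)² = 1.500 × (2.484/0.20)².
n₁ = 1.500 × 154.26 = 231.4.
Round up: n₁ = 232, giving n₂ = 2 × 232 = 464.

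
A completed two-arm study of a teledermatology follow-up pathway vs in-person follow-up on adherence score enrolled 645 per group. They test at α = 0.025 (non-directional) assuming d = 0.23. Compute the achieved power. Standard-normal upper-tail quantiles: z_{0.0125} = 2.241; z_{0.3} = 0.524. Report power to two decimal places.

power ≈ 0.97

For two equal groups, power = Φ(d·√(n/2) − z_{α/2}).
d·√(n/2) = 0.23 × √(645/2) = 0.23 × 17.958 = 4.130.
z_β = 4.130 − 2.241 = 1.889.
Power = Φ(1.889) = 0.971.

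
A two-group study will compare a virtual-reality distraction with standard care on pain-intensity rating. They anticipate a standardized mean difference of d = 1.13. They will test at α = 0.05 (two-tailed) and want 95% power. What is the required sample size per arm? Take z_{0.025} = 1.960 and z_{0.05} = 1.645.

For two independent groups with equal n: n = 2·((z_{α/2} + z_β) / d)².
z_{α/2} + z_β = 1.960 + 1.645 = 3.605.
n = 2 × (3.605 / 1.13)² = 2 × 3.190² = 2 × 10.18 = 20.4.
Round up to the next whole participant.

n = 21 per group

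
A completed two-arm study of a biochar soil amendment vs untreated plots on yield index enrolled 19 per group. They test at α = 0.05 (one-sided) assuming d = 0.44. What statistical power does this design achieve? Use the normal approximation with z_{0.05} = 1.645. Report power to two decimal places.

For two equal groups, power = Φ(d·√(n/2) − z_{α}).
d·√(n/2) = 0.44 × √(19/2) = 0.44 × 3.082 = 1.356.
z_β = 1.356 − 1.645 = -0.289.
Power = Φ(-0.289) = 0.386.

power ≈ 0.39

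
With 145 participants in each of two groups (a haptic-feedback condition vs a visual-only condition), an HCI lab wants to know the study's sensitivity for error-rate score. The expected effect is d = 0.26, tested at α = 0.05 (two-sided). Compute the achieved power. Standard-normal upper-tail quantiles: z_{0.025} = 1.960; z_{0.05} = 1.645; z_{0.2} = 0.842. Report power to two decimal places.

For two equal groups, power = Φ(d·√(n/2) − z_{α/2}).
d·√(n/2) = 0.26 × √(145/2) = 0.26 × 8.515 = 2.214.
z_β = 2.214 − 1.960 = 0.254.
Power = Φ(0.254) = 0.600.

power ≈ 0.60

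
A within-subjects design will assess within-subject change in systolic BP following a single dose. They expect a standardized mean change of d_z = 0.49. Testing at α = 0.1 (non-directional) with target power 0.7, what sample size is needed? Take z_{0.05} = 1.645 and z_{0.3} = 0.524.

n = 20 pairs

For a paired (one-sample on differences) test: n = ((z_{α/2} + z_β) / d)².
z_{α/2} + z_β = 1.645 + 0.524 = 2.169.
n = (2.169 / 0.49)² = 4.427² = 19.59.
Round up.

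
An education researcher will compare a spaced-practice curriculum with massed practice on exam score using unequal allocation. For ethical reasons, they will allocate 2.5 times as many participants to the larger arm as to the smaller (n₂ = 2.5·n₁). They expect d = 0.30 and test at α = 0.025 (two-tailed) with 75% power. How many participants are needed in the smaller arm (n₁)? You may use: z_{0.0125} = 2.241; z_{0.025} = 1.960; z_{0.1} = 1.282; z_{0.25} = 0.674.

With allocation ratio k = n₂/n₁ = 2.5, Var(x̄₁−x̄₂) = σ²(1/n₁ + 1/(k·n₁)) = σ²·(k+1)/(k·n₁).
So n₁ = (1 + 1/k)·((z_{α/2} + z_β)/d)² = 1.400 × (2.915/0.30)².
n₁ = 1.400 × 94.41 = 132.2.
Round up: n₁ = 133, giving n₂ = ⌈2.5 × 133⌉ = ⌈332.5⌉ = 333.

n₁ = 133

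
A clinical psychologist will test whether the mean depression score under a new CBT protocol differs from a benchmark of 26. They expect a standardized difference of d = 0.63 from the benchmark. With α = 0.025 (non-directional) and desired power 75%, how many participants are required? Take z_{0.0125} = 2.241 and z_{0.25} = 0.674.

For a one-sample test: n = ((z_{α/2} + z_β) / d)².
z_{α/2} + z_β = 2.241 + 0.674 = 2.915.
n = (2.915 / 0.63)² = 4.627² = 21.41.
Round up.

n = 22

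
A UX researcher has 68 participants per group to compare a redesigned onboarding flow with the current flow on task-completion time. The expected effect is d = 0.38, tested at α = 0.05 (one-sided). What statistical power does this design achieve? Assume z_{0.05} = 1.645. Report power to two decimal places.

For two equal groups, power = Φ(d·√(n/2) − z_{α}).
d·√(n/2) = 0.38 × √(68/2) = 0.38 × 5.831 = 2.216.
z_β = 2.216 − 1.645 = 0.571.
Power = Φ(0.571) = 0.716.

power ≈ 0.72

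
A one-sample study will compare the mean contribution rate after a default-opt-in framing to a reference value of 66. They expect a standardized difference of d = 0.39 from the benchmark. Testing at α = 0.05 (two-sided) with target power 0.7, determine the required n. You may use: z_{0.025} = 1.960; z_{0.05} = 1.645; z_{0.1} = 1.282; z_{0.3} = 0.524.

n = 41

For a one-sample test: n = ((z_{α/2} + z_β) / d)².
z_{α/2} + z_β = 1.960 + 0.524 = 2.484.
n = (2.484 / 0.39)² = 6.369² = 40.57.
Round up.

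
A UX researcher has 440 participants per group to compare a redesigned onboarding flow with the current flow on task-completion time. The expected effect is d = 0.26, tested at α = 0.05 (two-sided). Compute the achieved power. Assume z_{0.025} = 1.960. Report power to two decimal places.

For two equal groups, power = Φ(d·√(n/2) − z_{α/2}).
d·√(n/2) = 0.26 × √(440/2) = 0.26 × 14.832 = 3.856.
z_β = 3.856 − 1.960 = 1.896.
Power = Φ(1.896) = 0.971.

power ≈ 0.97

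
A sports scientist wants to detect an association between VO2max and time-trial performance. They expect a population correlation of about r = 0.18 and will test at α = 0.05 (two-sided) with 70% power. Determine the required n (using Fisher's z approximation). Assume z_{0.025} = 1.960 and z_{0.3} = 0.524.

Fisher's z: C = ½·ln((1+r)/(1−r)) = ½·ln(1.4390) = 0.1820.
n = ((z_{α/2} + z_β)/C)² + 3.
(1.960 + 0.524) / 0.1820 = 2.484 / 0.1820 = 13.648.
n = 13.648² + 3 = 186.28 + 3 = 189.3.
Round up.

n = 190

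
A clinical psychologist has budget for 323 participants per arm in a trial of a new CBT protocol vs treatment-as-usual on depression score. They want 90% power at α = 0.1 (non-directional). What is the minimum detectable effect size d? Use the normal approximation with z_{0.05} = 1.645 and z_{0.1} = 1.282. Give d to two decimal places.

For two independent groups of n = 323 each: d_min = (z_{α/2} + z_β)·√(2/n).
z-sum = 1.645 + 1.282 = 2.927.
d_min = 2.927 × √(2/323) = 2.927 × 0.0787 = 0.230.

d_min ≈ 0.23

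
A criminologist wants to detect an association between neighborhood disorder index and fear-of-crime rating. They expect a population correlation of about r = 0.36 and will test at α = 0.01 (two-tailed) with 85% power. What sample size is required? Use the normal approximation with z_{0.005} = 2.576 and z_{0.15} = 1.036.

n = 95

Fisher's z: C = ½·ln((1+r)/(1−r)) = ½·ln(2.1250) = 0.3769.
n = ((z_{α/2} + z_β)/C)² + 3.
(2.576 + 1.036) / 0.3769 = 3.612 / 0.3769 = 9.583.
n = 9.583² + 3 = 91.84 + 3 = 94.8.
Round up.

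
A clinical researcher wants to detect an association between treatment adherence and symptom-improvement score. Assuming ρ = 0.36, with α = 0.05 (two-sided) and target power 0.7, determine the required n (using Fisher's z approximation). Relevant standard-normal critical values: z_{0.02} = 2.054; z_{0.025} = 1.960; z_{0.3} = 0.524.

Fisher's z: C = ½·ln((1+r)/(1−r)) = ½·ln(2.1250) = 0.3769.
n = ((z_{α/2} + z_β)/C)² + 3.
(1.960 + 0.524) / 0.3769 = 2.484 / 0.3769 = 6.591.
n = 6.591² + 3 = 43.44 + 3 = 46.4.
Round up.

n = 47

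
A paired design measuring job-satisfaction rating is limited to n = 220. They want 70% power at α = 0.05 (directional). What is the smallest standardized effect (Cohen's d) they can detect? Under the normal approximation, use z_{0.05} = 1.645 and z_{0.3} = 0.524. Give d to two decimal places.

For a single sample (or paired design) of n = 220: d_min = (z_{α} + z_β)/√n.
z-sum = 1.645 + 0.524 = 2.169.
d_min = 2.169 / √220 = 2.169 / 14.832 = 0.146.

d_min ≈ 0.15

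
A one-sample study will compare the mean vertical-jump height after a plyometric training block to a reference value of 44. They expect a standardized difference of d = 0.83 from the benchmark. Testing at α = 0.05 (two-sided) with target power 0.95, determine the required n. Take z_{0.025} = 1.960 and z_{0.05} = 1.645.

n = 19

For a one-sample test: n = ((z_{α/2} + z_β) / d)².
z_{α/2} + z_β = 1.960 + 1.645 = 3.605.
n = (3.605 / 0.83)² = 4.343² = 18.86.
Round up.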